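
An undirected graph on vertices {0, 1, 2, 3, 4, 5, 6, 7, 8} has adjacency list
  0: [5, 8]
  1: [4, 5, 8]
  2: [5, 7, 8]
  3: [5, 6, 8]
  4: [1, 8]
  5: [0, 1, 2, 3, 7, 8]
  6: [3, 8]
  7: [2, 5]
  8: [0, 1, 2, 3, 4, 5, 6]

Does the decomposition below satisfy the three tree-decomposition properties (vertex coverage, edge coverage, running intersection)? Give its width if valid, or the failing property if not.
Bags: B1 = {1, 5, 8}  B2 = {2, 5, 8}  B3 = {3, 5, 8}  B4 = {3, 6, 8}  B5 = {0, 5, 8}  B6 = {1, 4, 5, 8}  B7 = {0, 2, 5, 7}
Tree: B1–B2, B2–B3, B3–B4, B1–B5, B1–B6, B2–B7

A tree decomposition must satisfy three properties: every vertex lies in some bag; for every edge, both endpoints lie together in some bag; and for every vertex, the bags containing it form a connected subtree. Here bags containing vertex 0 are not connected in the tree, so the decomposition is invalid.

No — bags containing vertex 0 are not connected in the tree.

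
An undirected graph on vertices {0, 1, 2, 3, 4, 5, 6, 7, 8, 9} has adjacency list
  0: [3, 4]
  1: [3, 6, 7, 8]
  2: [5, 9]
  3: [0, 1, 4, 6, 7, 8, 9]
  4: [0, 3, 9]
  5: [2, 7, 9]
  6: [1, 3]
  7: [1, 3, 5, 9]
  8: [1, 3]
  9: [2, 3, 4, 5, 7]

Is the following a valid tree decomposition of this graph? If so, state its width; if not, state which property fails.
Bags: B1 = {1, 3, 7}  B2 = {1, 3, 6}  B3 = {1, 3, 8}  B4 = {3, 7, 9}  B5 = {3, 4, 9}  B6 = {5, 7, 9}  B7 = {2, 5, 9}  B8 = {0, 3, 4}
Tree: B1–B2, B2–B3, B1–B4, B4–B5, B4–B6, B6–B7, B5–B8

Yes; width 2.

Checking the three conditions: (i) the bags cover all of {0, 1, 2, 3, 4, 5, 6, 7, 8, 9}; (ii) for each edge, some bag contains both endpoints; (iii) the bags containing any fixed vertex form a subtree. All hold, so the decomposition is valid with width 3 − 1 = 2.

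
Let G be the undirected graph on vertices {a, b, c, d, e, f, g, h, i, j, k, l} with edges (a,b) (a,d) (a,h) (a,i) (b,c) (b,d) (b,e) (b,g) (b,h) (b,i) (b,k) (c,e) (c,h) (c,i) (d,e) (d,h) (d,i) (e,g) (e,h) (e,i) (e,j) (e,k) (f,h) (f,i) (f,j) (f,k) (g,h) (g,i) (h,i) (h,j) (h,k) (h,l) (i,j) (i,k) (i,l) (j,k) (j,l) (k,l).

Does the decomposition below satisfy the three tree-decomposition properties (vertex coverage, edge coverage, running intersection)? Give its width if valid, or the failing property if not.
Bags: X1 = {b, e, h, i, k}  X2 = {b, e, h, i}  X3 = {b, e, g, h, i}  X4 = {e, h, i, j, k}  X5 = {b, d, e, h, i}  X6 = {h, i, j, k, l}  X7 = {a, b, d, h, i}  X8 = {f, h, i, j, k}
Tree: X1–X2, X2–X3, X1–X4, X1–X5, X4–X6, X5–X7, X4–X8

A tree decomposition must satisfy three properties: every vertex lies in some bag; for every edge, both endpoints lie together in some bag; and for every vertex, the bags containing it form a connected subtree. Here vertex c appears in no bag, so the decomposition is invalid.

No — vertex c appears in no bag.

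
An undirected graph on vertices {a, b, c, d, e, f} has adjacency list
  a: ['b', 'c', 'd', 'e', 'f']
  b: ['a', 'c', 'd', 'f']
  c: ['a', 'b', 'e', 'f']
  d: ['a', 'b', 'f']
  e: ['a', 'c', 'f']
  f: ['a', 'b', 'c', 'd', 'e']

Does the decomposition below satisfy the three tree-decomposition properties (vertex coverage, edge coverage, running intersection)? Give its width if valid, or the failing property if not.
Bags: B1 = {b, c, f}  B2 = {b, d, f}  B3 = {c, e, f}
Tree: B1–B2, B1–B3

A tree decomposition must satisfy three properties: every vertex lies in some bag; for every edge, both endpoints lie together in some bag; and for every vertex, the bags containing it form a connected subtree. Here vertex a appears in no bag, so the decomposition is invalid.

No — vertex a appears in no bag.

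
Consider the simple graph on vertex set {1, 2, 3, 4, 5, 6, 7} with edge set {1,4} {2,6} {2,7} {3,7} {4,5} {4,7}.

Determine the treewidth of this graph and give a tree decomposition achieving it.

Treewidth 1.
One optimal decomposition is:
Bags: B1 = {4, 7}  B2 = {2, 7}  B3 = {2, 6}  B4 = {4, 5}  B5 = {1, 4}  B6 = {3, 7}
Tree: B1–B2, B2–B3, B1–B4, B1–B5, B1–B6

Each bag holds 2 vertices, so the decomposition has width 1, which upper-bounds the treewidth. Any graph with an edge has treewidth ≥ 1, and G has the edge 4–7. Therefore the treewidth is 1.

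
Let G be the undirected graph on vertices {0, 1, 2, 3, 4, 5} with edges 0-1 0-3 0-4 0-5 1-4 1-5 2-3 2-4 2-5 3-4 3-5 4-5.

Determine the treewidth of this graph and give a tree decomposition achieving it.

Treewidth 3.
One optimal decomposition is:
Bags: B1 = {2, 3, 4, 5}  B2 = {0, 3, 4, 5}  B3 = {0, 1, 4, 5}
Tree: B1–B2, B2–B3

Every bag has size at most 4, so the width is 4 − 1 = 3 and tw(G) ≤ 3. Conversely, {0, 1, 4, 5} is a clique of size 4, and the vertices of any clique must share a bag in every tree decomposition; so some bag has ≥ 4 vertices and tw(G) ≥ 3. Combining the bounds, tw(G) = 3.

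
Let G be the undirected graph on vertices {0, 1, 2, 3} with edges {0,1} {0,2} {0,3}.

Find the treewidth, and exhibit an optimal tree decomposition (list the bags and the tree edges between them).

The largest bag has 2 vertices, giving width 1; this decomposition certifies tw(G) ≤ 1. Any graph with an edge has treewidth ≥ 1, and G has the edge 0–1. Therefore the treewidth is 1.

Treewidth 1.
One optimal decomposition is:
Bags: B1 = {0, 1}  B2 = {0, 2}  B3 = {0, 3}
Tree: B1–B2, B2–B3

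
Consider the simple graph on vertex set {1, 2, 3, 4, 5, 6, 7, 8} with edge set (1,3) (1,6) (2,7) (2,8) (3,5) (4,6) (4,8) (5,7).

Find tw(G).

A width-2 tree decomposition is:
Bags: B1 = {1, 3, 5}  B2 = {1, 5, 6}  B3 = {4, 5, 6}  B4 = {4, 5, 8}  B5 = {2, 5, 8}  B6 = {2, 5, 7}
Tree: B1–B2, B2–B3, B3–B4, B4–B5, B5–B6
Every bag has size at most 3, so the width is 3 − 1 = 2 and tw(G) ≤ 2. Since 5–3–1–6–4–8–2–7–5 is a cycle in G, G is not acyclic. Forests are exactly the graphs of treewidth ≤ 1, so tw(G) ≥ 2. Therefore the treewidth is 2.

2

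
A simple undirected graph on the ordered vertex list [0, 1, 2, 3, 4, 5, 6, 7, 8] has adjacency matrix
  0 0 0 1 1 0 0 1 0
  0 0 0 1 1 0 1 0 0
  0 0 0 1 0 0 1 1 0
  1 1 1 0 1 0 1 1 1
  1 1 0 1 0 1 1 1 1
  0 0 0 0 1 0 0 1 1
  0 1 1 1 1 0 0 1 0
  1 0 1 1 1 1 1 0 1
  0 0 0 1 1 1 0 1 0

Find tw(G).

3

A width-3 tree decomposition is:
Bags: B1 = {1, 3, 4, 6}  B2 = {3, 4, 6, 7}  B3 = {3, 4, 7, 8}  B4 = {4, 5, 7, 8}  B5 = {2, 3, 6, 7}  B6 = {0, 3, 4, 7}
Tree: B1–B2, B2–B3, B3–B4, B2–B5, B3–B6
Every bag has size at most 4, so the width is 4 − 1 = 3 and tw(G) ≤ 3. On the other hand G contains the 4-clique {2, 3, 6, 7}. A clique must lie in a single bag of any decomposition, so no decomposition can have width below 3. Therefore the treewidth is 3.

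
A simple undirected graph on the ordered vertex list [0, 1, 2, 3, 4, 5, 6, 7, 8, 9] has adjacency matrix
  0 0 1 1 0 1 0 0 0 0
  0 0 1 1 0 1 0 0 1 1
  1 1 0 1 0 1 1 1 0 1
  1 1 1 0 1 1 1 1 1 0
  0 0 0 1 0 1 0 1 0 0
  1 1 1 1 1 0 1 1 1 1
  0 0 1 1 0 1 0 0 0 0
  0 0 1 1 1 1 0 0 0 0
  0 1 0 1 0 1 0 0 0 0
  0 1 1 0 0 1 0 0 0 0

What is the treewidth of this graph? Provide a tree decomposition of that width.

Every bag has size at most 4, so the width is 4 − 1 = 3 and tw(G) ≤ 3. For the lower bound, the 4 vertices {1, 2, 5, 9} are pairwise adjacent, and any tree decomposition puts a clique entirely inside one bag — forcing width ≥ 3. Combining the bounds, tw(G) = 3.

Treewidth 3.
One such decomposition:
Bags: B1 = {1, 2, 3, 5}  B2 = {1, 3, 5, 8}  B3 = {2, 3, 5, 7}  B4 = {0, 2, 3, 5}  B5 = {2, 3, 5, 6}  B6 = {1, 2, 5, 9}  B7 = {3, 4, 5, 7}
Tree: B1–B2, B1–B3, B1–B4, B1–B5, B1–B6, B3–B7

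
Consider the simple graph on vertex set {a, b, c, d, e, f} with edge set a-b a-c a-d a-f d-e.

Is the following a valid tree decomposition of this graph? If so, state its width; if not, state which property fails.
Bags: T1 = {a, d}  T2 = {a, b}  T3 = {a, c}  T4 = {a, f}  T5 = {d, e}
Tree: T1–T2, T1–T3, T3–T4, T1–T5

Every vertex of G appears in some bag (union = {a, b, c, d, e, f}); every edge is covered by a bag; and for each vertex v the set of bags containing v is connected in the bag tree. The decomposition is therefore valid. The largest bag has 2 vertices, so the width is 1.

Yes; width 1.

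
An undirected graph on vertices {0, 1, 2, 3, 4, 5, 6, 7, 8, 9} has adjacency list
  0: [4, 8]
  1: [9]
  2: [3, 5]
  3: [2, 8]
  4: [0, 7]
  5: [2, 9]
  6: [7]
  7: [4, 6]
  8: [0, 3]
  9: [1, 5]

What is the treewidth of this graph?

A width-1 tree decomposition is:
Bags: B1 = {1, 9}  B2 = {5, 9}  B3 = {2, 5}  B4 = {2, 3}  B5 = {3, 8}  B6 = {0, 8}  B7 = {0, 4}  B8 = {4, 7}  B9 = {6, 7}
Tree: B1–B2, B2–B3, B3–B4, B4–B5, B5–B6, B6–B7, B7–B8, B8–B9
Each bag holds 2 vertices, so the decomposition has width 1, which upper-bounds the treewidth. G has an edge, so its treewidth is at least 1. Therefore the treewidth is 1.

1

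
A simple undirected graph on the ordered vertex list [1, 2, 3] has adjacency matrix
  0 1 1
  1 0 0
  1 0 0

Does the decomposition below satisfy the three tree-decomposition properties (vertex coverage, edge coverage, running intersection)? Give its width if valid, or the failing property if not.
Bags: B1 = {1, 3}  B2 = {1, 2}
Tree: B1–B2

Every vertex of G appears in some bag (union = {1, 2, 3}); every edge is covered by a bag; and for each vertex v the set of bags containing v is connected in the bag tree. The decomposition is therefore valid. The largest bag has 2 vertices, so the width is 1.

Yes; width 1.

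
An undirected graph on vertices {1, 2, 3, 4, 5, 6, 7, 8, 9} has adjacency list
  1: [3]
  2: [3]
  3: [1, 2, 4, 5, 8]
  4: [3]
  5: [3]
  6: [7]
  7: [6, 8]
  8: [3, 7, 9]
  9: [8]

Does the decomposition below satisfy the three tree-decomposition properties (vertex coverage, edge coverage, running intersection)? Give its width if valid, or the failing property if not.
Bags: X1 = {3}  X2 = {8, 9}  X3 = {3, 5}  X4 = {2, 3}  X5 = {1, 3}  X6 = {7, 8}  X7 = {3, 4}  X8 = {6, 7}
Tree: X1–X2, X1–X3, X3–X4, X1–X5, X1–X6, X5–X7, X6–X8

A tree decomposition must satisfy three properties: every vertex lies in some bag; for every edge, both endpoints lie together in some bag; and for every vertex, the bags containing it form a connected subtree. Here edge (8,3) lies in no bag, so the decomposition is invalid.

No — edge (8,3) lies in no bag.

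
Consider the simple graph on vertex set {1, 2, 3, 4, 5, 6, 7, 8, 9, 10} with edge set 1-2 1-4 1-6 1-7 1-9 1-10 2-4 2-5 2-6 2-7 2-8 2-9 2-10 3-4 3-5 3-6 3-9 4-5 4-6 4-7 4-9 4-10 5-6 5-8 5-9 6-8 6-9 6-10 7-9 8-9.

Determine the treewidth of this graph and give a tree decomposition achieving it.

Each bag holds 5 vertices, so the decomposition has width 4, which upper-bounds the treewidth. Conversely, {2, 5, 6, 8, 9} is a clique of size 5, and the vertices of any clique must share a bag in every tree decomposition; so some bag has ≥ 5 vertices and tw(G) ≥ 4. The upper and lower bounds meet at 4, so that is the treewidth.

Treewidth 4.
One optimal decomposition is:
Bags: B1 = {1, 2, 4, 7, 9}  B2 = {1, 2, 4, 6, 9}  B3 = {2, 4, 5, 6, 9}  B4 = {1, 2, 4, 6, 10}  B5 = {2, 5, 6, 8, 9}  B6 = {3, 4, 5, 6, 9}
Tree: B1–B2, B2–B3, B2–B4, B3–B5, B3–B6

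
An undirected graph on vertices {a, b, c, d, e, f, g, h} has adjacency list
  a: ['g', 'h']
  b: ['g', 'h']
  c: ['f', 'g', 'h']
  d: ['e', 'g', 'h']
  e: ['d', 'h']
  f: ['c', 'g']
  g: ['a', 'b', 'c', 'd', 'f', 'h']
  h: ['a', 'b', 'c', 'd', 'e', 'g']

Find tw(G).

2

A width-2 tree decomposition is:
Bags: B1 = {d, g, h}  B2 = {a, g, h}  B3 = {d, e, h}  B4 = {c, g, h}  B5 = {c, f, g}  B6 = {b, g, h}
Tree: B1–B2, B1–B3, B2–B4, B4–B5, B4–B6
Each bag holds 3 vertices, so the decomposition has width 2, which upper-bounds the treewidth. Conversely, {d, g, h} is a clique of size 3, and the vertices of any clique must share a bag in every tree decomposition; so some bag has ≥ 3 vertices and tw(G) ≥ 2. The upper and lower bounds meet at 2, so that is the treewidth.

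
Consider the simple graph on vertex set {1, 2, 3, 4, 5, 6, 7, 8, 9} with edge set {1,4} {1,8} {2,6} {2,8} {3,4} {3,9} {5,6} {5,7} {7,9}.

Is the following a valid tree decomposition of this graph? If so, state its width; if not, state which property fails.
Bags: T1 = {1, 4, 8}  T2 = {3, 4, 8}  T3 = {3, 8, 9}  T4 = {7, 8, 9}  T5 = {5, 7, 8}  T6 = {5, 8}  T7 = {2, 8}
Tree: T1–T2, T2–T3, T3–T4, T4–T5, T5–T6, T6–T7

No — vertex 6 appears in no bag.

A tree decomposition must satisfy three properties: every vertex lies in some bag; for every edge, both endpoints lie together in some bag; and for every vertex, the bags containing it form a connected subtree. Here vertex 6 appears in no bag, so the decomposition is invalid.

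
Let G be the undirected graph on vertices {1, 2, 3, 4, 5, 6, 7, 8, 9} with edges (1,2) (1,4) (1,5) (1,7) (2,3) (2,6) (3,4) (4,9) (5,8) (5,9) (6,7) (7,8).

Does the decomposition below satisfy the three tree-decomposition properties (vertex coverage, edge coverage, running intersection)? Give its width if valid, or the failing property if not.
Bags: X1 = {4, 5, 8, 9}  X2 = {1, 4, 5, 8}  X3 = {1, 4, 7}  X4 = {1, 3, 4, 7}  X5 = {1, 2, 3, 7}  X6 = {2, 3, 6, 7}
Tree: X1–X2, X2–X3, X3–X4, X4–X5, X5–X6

A tree decomposition must satisfy three properties: every vertex lies in some bag; for every edge, both endpoints lie together in some bag; and for every vertex, the bags containing it form a connected subtree. Here edge (8,7) lies in no bag, so the decomposition is invalid.

No — edge (8,7) lies in no bag.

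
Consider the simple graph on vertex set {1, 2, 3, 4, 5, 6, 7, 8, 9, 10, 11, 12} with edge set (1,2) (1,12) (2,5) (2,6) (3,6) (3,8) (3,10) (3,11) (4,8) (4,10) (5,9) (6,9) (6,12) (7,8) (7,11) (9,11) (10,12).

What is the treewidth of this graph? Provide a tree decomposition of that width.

Each bag holds 4 vertices, so the decomposition has width 3, which upper-bounds the treewidth. For the lower bound: the 4 vertex sets {4,7,8}, {10}, {3}, {6,9,11,12} are disjoint, each induces a connected subgraph, and every pair is joined by at least one edge of G. Contracting each set to a single vertex therefore yields K_{4} as a minor, and since treewidth is minor-monotone, tw(G) ≥ tw(K_{4}) = 3. The upper and lower bounds meet at 3, so that is the treewidth.

Treewidth 3.
One optimal decomposition is:
Bags: B1 = {4, 7, 8, 10}  B2 = {3, 7, 8, 10}  B3 = {3, 7, 10, 11}  B4 = {3, 10, 11, 12}  B5 = {3, 6, 11, 12}  B6 = {6, 9, 11, 12}  B7 = {1, 6, 9, 12}  B8 = {1, 2, 6, 9}  B9 = {1, 2, 5, 9}
Tree: B1–B2, B2–B3, B3–B4, B4–B5, B5–B6, B6–B7, B7–B8, B8–B9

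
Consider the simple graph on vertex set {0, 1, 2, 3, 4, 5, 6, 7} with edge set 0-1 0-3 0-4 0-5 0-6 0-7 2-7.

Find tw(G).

A width-1 tree decomposition is:
Bags: B1 = {0, 7}  B2 = {2, 7}  B3 = {0, 5}  B4 = {0, 6}  B5 = {0, 4}  B6 = {0, 3}  B7 = {0, 1}
Tree: B1–B2, B1–B3, B3–B4, B1–B5, B5–B6, B6–B7
The largest bag has 2 vertices, giving width 1; this decomposition certifies tw(G) ≤ 1. Any graph with an edge has treewidth ≥ 1, and G has the edge 7–0. Combining the bounds, tw(G) = 1.

1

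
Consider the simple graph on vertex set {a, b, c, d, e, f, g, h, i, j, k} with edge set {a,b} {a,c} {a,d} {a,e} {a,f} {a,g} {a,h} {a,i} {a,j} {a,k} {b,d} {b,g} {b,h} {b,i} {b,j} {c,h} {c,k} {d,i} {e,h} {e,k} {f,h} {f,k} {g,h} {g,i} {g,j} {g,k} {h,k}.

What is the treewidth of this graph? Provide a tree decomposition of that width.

Treewidth 3.
One optimal decomposition is:
Bags: B1 = {a, g, h, k}  B2 = {a, b, g, h}  B3 = {a, b, g, i}  B4 = {a, f, h, k}  B5 = {a, c, h, k}  B6 = {a, b, g, j}  B7 = {a, b, d, i}  B8 = {a, e, h, k}
Tree: B1–B2, B2–B3, B1–B4, B4–B5, B3–B6, B3–B7, B4–B8

The largest bag has 4 vertices, giving width 3; this decomposition certifies tw(G) ≤ 3. For the lower bound, the 4 vertices {a, b, d, i} are pairwise adjacent, and any tree decomposition puts a clique entirely inside one bag — forcing width ≥ 3. Therefore the treewidth is 3.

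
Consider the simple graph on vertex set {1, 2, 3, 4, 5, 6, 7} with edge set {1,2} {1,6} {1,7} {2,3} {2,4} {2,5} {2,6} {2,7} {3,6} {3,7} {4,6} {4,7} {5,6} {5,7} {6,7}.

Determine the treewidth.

A width-3 tree decomposition is:
Bags: B1 = {1, 2, 6, 7}  B2 = {2, 3, 6, 7}  B3 = {2, 5, 6, 7}  B4 = {2, 4, 6, 7}
Tree: B1–B2, B2–B3, B1–B4
Each bag holds 4 vertices, so the decomposition has width 3, which upper-bounds the treewidth. For the lower bound, the 4 vertices {1, 2, 6, 7} are pairwise adjacent, and any tree decomposition puts a clique entirely inside one bag — forcing width ≥ 3. The upper and lower bounds meet at 3, so that is the treewidth.

3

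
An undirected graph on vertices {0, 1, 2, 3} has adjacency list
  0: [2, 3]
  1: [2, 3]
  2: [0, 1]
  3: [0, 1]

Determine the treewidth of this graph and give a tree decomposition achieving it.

Each bag holds 3 vertices, so the decomposition has width 2, which upper-bounds the treewidth. The edges 0–3–1–2–0 form a cycle, so G is not a tree and its treewidth is at least 2. Hence tw(G) = 2 exactly.

Treewidth 2.
Bags: B1 = {0, 1, 3}  B2 = {0, 1, 2}
Tree: B1–B2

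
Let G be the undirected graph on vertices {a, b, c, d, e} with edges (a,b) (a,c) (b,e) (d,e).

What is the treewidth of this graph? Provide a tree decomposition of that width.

Each bag holds 2 vertices, so the decomposition has width 1, which upper-bounds the treewidth. G has an edge, so its treewidth is at least 1. Therefore the treewidth is 1.

Treewidth 1.
Bags: B1 = {a, c}  B2 = {a, b}  B3 = {b, e}  B4 = {d, e}
Tree: B1–B2, B2–B3, B3–B4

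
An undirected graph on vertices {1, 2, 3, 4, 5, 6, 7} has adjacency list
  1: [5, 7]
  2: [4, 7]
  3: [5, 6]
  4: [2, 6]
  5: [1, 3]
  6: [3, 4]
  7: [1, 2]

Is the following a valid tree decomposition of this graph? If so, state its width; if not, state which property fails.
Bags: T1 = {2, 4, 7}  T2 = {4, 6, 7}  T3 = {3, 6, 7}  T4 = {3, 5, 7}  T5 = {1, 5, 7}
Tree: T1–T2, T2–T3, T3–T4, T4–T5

Yes; width 2.

Checking the three conditions: (i) the bags cover all of {1, 2, 3, 4, 5, 6, 7}; (ii) for each edge, some bag contains both endpoints; (iii) the bags containing any fixed vertex form a subtree. All hold, so the decomposition is valid with width 3 − 1 = 2.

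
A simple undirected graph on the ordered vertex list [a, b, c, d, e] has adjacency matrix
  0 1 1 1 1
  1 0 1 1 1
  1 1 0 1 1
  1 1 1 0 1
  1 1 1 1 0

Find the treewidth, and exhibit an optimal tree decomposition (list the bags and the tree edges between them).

Treewidth 4.
One optimal decomposition is:
Bags: B1 = {a, b, c, d, e}
Tree: (single bag)

With just one bag of size 5, the width is 5 − 1 = 4, so tw(G) ≤ 4. For the lower bound, the 5 vertices {a, b, c, d, e} are pairwise adjacent, and any tree decomposition puts a clique entirely inside one bag — forcing width ≥ 4. Therefore the treewidth is 4.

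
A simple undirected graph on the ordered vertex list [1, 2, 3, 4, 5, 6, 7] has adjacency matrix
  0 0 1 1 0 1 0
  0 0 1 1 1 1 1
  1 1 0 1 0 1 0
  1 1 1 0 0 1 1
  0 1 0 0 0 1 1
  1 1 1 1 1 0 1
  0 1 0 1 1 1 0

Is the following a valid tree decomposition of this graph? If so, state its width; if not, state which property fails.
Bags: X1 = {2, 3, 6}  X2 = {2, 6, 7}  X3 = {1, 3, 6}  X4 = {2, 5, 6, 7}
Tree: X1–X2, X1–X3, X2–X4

No — vertex 4 appears in no bag.

A tree decomposition must satisfy three properties: every vertex lies in some bag; for every edge, both endpoints lie together in some bag; and for every vertex, the bags containing it form a connected subtree. Here vertex 4 appears in no bag, so the decomposition is invalid.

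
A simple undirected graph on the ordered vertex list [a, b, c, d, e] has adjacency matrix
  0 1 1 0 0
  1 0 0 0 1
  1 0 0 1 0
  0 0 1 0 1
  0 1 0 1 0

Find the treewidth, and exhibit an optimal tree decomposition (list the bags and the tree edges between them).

Treewidth 2.
One optimal decomposition is:
Bags: B1 = {c, d, e}  B2 = {b, c, e}  B3 = {a, b, c}
Tree: B1–B2, B2–B3

The largest bag has 3 vertices, giving width 2; this decomposition certifies tw(G) ≤ 2. Since c–d–e–b–a–c is a cycle in G, G is not acyclic. Forests are exactly the graphs of treewidth ≤ 1, so tw(G) ≥ 2. Hence tw(G) = 2 exactly.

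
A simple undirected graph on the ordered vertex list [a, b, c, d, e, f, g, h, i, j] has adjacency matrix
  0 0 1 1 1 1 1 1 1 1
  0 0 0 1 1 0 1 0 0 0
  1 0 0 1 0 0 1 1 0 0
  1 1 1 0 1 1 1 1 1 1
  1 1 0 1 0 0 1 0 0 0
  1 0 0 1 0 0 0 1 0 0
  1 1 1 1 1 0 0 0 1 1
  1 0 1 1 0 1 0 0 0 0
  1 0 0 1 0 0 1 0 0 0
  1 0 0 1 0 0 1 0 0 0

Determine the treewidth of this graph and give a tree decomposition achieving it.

Treewidth 3.
Bags: B1 = {a, d, e, g}  B2 = {a, c, d, g}  B3 = {a, c, d, h}  B4 = {a, d, g, j}  B5 = {b, d, e, g}  B6 = {a, d, f, h}  B7 = {a, d, g, i}
Tree: B1–B2, B2–B3, B2–B4, B1–B5, B3–B6, B4–B7

Each bag holds 4 vertices, so the decomposition has width 3, which upper-bounds the treewidth. For the lower bound, the 4 vertices {a, d, g, j} are pairwise adjacent, and any tree decomposition puts a clique entirely inside one bag — forcing width ≥ 3. Hence tw(G) = 3 exactly.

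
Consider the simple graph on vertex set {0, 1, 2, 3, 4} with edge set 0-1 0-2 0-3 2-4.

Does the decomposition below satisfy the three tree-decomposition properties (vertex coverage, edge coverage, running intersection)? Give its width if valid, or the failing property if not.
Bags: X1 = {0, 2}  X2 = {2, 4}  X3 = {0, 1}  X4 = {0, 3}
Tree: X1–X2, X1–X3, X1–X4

Yes; width 1.

Every vertex of G appears in some bag (union = {0, 1, 2, 3, 4}); every edge is covered by a bag; and for each vertex v the set of bags containing v is connected in the bag tree. The decomposition is therefore valid. The largest bag has 2 vertices, so the width is 1.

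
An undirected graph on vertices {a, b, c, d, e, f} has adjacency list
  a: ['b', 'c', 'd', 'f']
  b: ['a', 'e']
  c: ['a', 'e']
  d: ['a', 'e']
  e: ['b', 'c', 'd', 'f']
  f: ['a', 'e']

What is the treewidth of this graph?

2

A width-2 tree decomposition is:
Bags: B1 = {a, d, e}  B2 = {a, e, f}  B3 = {a, b, e}  B4 = {a, c, e}
Tree: B1–B2, B2–B3, B3–B4
Every bag has size at most 3, so the width is 3 − 1 = 2 and tw(G) ≤ 2. For the lower bound, G contains the cycle d–a–f–e–d, so G is not a forest; only forests have treewidth ≤ 1, hence tw(G) ≥ 2. Combining the bounds, tw(G) = 2.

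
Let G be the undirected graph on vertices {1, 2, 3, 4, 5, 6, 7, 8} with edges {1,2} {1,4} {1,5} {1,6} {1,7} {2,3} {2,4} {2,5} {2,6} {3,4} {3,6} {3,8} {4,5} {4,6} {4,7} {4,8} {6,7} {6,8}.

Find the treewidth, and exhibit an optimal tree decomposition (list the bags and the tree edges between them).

Treewidth 3.
One optimal decomposition is:
Bags: B1 = {1, 2, 4, 5}  B2 = {1, 2, 4, 6}  B3 = {2, 3, 4, 6}  B4 = {3, 4, 6, 8}  B5 = {1, 4, 6, 7}
Tree: B1–B2, B2–B3, B3–B4, B2–B5

Every bag has size at most 4, so the width is 4 − 1 = 3 and tw(G) ≤ 3. On the other hand G contains the 4-clique {1, 2, 4, 5}. A clique must lie in a single bag of any decomposition, so no decomposition can have width below 3. The upper and lower bounds meet at 3, so that is the treewidth.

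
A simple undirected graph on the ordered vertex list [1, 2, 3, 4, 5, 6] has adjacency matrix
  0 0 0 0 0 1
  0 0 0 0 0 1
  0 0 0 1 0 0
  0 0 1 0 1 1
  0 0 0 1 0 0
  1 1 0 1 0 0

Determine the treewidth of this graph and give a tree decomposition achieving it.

Treewidth 1.
One optimal decomposition is:
Bags: B1 = {3, 4}  B2 = {4, 6}  B3 = {1, 6}  B4 = {2, 6}  B5 = {4, 5}
Tree: B1–B2, B2–B3, B3–B4, B2–B5

Every bag has size at most 2, so the width is 2 − 1 = 1 and tw(G) ≤ 1. Any graph with an edge has treewidth ≥ 1, and G has the edge 4–3. Hence tw(G) = 1 exactly.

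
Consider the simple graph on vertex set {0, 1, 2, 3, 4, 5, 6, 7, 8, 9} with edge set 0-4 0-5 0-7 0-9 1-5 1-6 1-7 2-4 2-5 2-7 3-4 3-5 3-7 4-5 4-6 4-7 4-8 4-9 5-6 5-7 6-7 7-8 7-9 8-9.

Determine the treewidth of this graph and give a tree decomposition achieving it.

Treewidth 3.
Bags: B1 = {0, 4, 5, 7}  B2 = {2, 4, 5, 7}  B3 = {4, 5, 6, 7}  B4 = {1, 5, 6, 7}  B5 = {0, 4, 7, 9}  B6 = {3, 4, 5, 7}  B7 = {4, 7, 8, 9}
Tree: B1–B2, B1–B3, B3–B4, B1–B5, B1–B6, B5–B7

Every bag has size at most 4, so the width is 4 − 1 = 3 and tw(G) ≤ 3. On the other hand G contains the 4-clique {1, 5, 6, 7}. A clique must lie in a single bag of any decomposition, so no decomposition can have width below 3. Therefore the treewidth is 3.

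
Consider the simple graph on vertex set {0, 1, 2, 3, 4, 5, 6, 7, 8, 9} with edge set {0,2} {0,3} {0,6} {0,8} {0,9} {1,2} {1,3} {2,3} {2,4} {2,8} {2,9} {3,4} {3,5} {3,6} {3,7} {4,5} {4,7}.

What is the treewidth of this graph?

A width-2 tree decomposition is:
Bags: B1 = {3, 4, 5}  B2 = {2, 3, 4}  B3 = {0, 2, 3}  B4 = {0, 2, 9}  B5 = {0, 2, 8}  B6 = {0, 3, 6}  B7 = {1, 2, 3}  B8 = {3, 4, 7}
Tree: B1–B2, B2–B3, B3–B4, B4–B5, B3–B6, B3–B7, B2–B8
Every bag has size at most 3, so the width is 3 − 1 = 2 and tw(G) ≤ 2. For the lower bound, the 3 vertices {0, 2, 8} are pairwise adjacent, and any tree decomposition puts a clique entirely inside one bag — forcing width ≥ 2. Therefore the treewidth is 2.

2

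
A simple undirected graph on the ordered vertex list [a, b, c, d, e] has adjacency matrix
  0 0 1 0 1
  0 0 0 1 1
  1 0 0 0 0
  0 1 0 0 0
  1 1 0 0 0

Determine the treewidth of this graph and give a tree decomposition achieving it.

Treewidth 1.
Bags: B1 = {b, d}  B2 = {b, e}  B3 = {a, e}  B4 = {a, c}
Tree: B1–B2, B2–B3, B3–B4

Every bag has size at most 2, so the width is 2 − 1 = 1 and tw(G) ≤ 1. G has an edge, so its treewidth is at least 1. The upper and lower bounds meet at 1, so that is the treewidth.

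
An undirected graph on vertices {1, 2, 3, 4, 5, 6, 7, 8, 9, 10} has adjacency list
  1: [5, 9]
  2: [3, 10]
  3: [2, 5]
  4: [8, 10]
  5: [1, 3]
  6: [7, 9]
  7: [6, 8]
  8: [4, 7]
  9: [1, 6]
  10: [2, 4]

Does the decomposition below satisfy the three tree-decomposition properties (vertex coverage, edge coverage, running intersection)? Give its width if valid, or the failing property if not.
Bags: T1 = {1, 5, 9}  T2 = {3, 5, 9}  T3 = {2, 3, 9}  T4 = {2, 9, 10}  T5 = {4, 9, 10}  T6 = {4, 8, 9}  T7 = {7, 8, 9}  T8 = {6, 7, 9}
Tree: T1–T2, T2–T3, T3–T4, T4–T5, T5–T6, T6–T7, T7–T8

Vertex coverage: the bags together contain {1, 2, 3, 4, 5, 6, 7, 8, 9, 10}, the full vertex set. Edge coverage: each edge of G has both endpoints in at least one bag. Running intersection: for every vertex, the bags containing it form a connected subtree. All three properties hold, so this is a valid tree decomposition of width max|bag| − 1 = 2, and hence tw(G) ≤ 2.

Yes; width 2.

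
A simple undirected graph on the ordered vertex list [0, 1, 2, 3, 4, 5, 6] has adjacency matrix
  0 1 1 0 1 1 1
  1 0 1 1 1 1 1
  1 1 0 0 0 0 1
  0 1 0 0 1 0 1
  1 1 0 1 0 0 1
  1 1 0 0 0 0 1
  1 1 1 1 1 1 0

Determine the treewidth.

A width-3 tree decomposition is:
Bags: B1 = {0, 1, 4, 6}  B2 = {0, 1, 2, 6}  B3 = {1, 3, 4, 6}  B4 = {0, 1, 5, 6}
Tree: B1–B2, B1–B3, B2–B4
Every bag has size at most 4, so the width is 4 − 1 = 3 and tw(G) ≤ 3. Conversely, {0, 1, 2, 6} is a clique of size 4, and the vertices of any clique must share a bag in every tree decomposition; so some bag has ≥ 4 vertices and tw(G) ≥ 3. Combining the bounds, tw(G) = 3.

3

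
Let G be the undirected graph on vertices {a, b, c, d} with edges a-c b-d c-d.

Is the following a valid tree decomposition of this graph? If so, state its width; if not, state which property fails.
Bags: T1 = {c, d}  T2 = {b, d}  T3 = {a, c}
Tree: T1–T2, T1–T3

Vertex coverage: the bags together contain {a, b, c, d}, the full vertex set. Edge coverage: each edge of G has both endpoints in at least one bag. Running intersection: for every vertex, the bags containing it form a connected subtree. All three properties hold, so this is a valid tree decomposition of width max|bag| − 1 = 1, and hence tw(G) ≤ 1.

Yes; width 1.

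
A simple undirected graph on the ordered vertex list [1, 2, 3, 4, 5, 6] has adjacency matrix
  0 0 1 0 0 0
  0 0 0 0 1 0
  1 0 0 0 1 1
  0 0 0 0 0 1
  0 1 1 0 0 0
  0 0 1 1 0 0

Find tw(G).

A width-1 tree decomposition is:
Bags: B1 = {3, 5}  B2 = {2, 5}  B3 = {1, 3}  B4 = {3, 6}  B5 = {4, 6}
Tree: B1–B2, B1–B3, B1–B4, B4–B5
Each bag holds 2 vertices, so the decomposition has width 1, which upper-bounds the treewidth. Any graph with an edge has treewidth ≥ 1, and G has the edge 5–3. Hence tw(G) = 1 exactly.

1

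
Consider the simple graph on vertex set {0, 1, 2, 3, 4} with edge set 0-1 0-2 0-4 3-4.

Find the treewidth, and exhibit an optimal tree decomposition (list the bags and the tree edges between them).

Each bag holds 2 vertices, so the decomposition has width 1, which upper-bounds the treewidth. G has an edge, so its treewidth is at least 1. Hence tw(G) = 1 exactly.

Treewidth 1.
Bags: B1 = {3, 4}  B2 = {0, 4}  B3 = {0, 1}  B4 = {0, 2}
Tree: B1–B2, B2–B3, B2–B4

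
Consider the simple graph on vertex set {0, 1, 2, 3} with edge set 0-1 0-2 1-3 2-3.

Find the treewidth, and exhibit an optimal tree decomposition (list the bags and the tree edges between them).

The largest bag has 3 vertices, giving width 2; this decomposition certifies tw(G) ≤ 2. Since 0–2–3–1–0 is a cycle in G, G is not acyclic. Forests are exactly the graphs of treewidth ≤ 1, so tw(G) ≥ 2. Combining the bounds, tw(G) = 2.

Treewidth 2.
Bags: B1 = {0, 2, 3}  B2 = {0, 1, 3}
Tree: B1–B2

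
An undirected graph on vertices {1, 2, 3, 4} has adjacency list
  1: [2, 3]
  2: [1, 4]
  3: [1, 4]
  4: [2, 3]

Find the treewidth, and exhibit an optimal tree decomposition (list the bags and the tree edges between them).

Each bag holds 3 vertices, so the decomposition has width 2, which upper-bounds the treewidth. The edges 4–2–1–3–4 form a cycle, so G is not a tree and its treewidth is at least 2. Therefore the treewidth is 2.

Treewidth 2.
Bags: B1 = {1, 2, 4}  B2 = {1, 3, 4}
Tree: B1–B2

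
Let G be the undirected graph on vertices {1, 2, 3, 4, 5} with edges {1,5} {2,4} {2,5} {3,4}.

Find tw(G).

A width-1 tree decomposition is:
Bags: B1 = {2, 5}  B2 = {1, 5}  B3 = {2, 4}  B4 = {3, 4}
Tree: B1–B2, B1–B3, B3–B4
Every bag has size at most 2, so the width is 2 − 1 = 1 and tw(G) ≤ 1. G has an edge, so its treewidth is at least 1. Hence tw(G) = 1 exactly.

1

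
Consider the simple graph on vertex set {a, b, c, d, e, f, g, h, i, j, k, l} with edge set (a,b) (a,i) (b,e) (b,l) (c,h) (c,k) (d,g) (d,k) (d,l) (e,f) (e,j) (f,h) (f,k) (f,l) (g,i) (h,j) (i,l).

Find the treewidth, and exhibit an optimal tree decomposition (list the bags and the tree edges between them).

Treewidth 3.
One such decomposition:
Bags: B1 = {c, h, j, k}  B2 = {f, h, j, k}  B3 = {e, f, j, k}  B4 = {d, e, f, k}  B5 = {d, e, f, l}  B6 = {b, d, e, l}  B7 = {b, d, g, l}  B8 = {b, g, i, l}  B9 = {a, b, g, i}
Tree: B1–B2, B2–B3, B3–B4, B4–B5, B5–B6, B6–B7, B7–B8, B8–B9

Each bag holds 4 vertices, so the decomposition has width 3, which upper-bounds the treewidth. For the lower bound: the 4 vertex sets {c,h,j}, {k}, {f}, {b,d,e,l} are disjoint, each induces a connected subgraph, and every pair is joined by at least one edge of G. Contracting each set to a single vertex therefore yields K_{4} as a minor, and since treewidth is minor-monotone, tw(G) ≥ tw(K_{4}) = 3. Therefore the treewidth is 3.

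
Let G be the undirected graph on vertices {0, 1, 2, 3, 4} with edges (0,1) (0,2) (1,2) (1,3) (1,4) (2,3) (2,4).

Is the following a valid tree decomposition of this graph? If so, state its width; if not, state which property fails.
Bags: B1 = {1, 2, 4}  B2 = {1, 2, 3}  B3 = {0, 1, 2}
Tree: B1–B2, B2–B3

Yes; width 2.

Every vertex of G appears in some bag (union = {0, 1, 2, 3, 4}); every edge is covered by a bag; and for each vertex v the set of bags containing v is connected in the bag tree. The decomposition is therefore valid. The largest bag has 3 vertices, so the width is 2.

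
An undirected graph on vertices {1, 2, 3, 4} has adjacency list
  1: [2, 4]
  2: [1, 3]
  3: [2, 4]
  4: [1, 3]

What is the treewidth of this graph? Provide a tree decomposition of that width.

Every bag has size at most 3, so the width is 3 − 1 = 2 and tw(G) ≤ 2. Since 3–4–1–2–3 is a cycle in G, G is not acyclic. Forests are exactly the graphs of treewidth ≤ 1, so tw(G) ≥ 2. Therefore the treewidth is 2.

Treewidth 2.
One such decomposition:
Bags: B1 = {1, 3, 4}  B2 = {1, 2, 3}
Tree: B1–B2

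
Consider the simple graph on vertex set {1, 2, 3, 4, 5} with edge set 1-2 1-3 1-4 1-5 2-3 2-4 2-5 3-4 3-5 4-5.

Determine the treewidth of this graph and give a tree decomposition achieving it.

A single bag containing all 5 vertices is trivially a valid decomposition of width 4. On the other hand G contains the 5-clique {1, 2, 3, 4, 5}. A clique must lie in a single bag of any decomposition, so no decomposition can have width below 4. The upper and lower bounds meet at 4, so that is the treewidth.

Treewidth 4.
Bags: B1 = {1, 2, 3, 4, 5}
Tree: (single bag)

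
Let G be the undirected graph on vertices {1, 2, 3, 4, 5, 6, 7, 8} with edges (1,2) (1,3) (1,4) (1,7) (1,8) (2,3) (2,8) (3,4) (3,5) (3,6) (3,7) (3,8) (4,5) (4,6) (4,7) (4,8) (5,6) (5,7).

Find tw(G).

A width-3 tree decomposition is:
Bags: B1 = {1, 3, 4, 7}  B2 = {1, 3, 4, 8}  B3 = {3, 4, 5, 7}  B4 = {1, 2, 3, 8}  B5 = {3, 4, 5, 6}
Tree: B1–B2, B1–B3, B2–B4, B3–B5
Every bag has size at most 4, so the width is 4 − 1 = 3 and tw(G) ≤ 3. On the other hand G contains the 4-clique {1, 2, 3, 8}. A clique must lie in a single bag of any decomposition, so no decomposition can have width below 3. Therefore the treewidth is 3.

3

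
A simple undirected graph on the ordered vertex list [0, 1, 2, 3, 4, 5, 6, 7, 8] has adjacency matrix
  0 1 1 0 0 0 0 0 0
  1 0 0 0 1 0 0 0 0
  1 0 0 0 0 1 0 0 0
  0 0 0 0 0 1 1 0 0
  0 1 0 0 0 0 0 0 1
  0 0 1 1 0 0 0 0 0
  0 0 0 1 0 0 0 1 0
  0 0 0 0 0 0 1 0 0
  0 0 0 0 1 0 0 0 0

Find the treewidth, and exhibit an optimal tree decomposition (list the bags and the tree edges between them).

Treewidth 1.
Bags: B1 = {6, 7}  B2 = {3, 6}  B3 = {3, 5}  B4 = {2, 5}  B5 = {0, 2}  B6 = {0, 1}  B7 = {1, 4}  B8 = {4, 8}
Tree: B1–B2, B2–B3, B3–B4, B4–B5, B5–B6, B6–B7, B7–B8

The largest bag has 2 vertices, giving width 1; this decomposition certifies tw(G) ≤ 1. G has an edge, so its treewidth is at least 1. Therefore the treewidth is 1.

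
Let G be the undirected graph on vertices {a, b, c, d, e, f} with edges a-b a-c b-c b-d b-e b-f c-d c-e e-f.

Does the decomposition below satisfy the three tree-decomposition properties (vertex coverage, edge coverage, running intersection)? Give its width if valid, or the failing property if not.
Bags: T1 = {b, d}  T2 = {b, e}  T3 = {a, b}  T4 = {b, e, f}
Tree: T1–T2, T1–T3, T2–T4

No — vertex c appears in no bag.

A tree decomposition must satisfy three properties: every vertex lies in some bag; for every edge, both endpoints lie together in some bag; and for every vertex, the bags containing it form a connected subtree. Here vertex c appears in no bag, so the decomposition is invalid.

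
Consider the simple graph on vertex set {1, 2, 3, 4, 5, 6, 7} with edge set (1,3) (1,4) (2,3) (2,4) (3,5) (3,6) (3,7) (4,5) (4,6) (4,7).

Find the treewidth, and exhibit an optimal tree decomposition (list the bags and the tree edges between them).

Each bag holds 3 vertices, so the decomposition has width 2, which upper-bounds the treewidth. Since 4–6–3–1–4 is a cycle in G, G is not acyclic. Forests are exactly the graphs of treewidth ≤ 1, so tw(G) ≥ 2. Combining the bounds, tw(G) = 2.

Treewidth 2.
One such decomposition:
Bags: B1 = {3, 4, 6}  B2 = {1, 3, 4}  B3 = {2, 3, 4}  B4 = {3, 4, 7}  B5 = {3, 4, 5}
Tree: B1–B2, B2–B3, B3–B4, B4–B5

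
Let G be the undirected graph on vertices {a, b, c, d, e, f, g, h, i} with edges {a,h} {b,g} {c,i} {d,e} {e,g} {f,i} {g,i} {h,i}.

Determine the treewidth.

A width-1 tree decomposition is:
Bags: B1 = {g, i}  B2 = {h, i}  B3 = {b, g}  B4 = {e, g}  B5 = {a, h}  B6 = {d, e}  B7 = {c, i}  B8 = {f, i}
Tree: B1–B2, B1–B3, B1–B4, B2–B5, B4–B6, B2–B7, B1–B8
Every bag has size at most 2, so the width is 2 − 1 = 1 and tw(G) ≤ 1. G has an edge, so its treewidth is at least 1. The upper and lower bounds meet at 1, so that is the treewidth.

1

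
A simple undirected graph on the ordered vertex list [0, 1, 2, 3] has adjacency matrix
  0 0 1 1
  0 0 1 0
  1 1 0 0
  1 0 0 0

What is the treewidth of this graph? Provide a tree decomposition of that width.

The largest bag has 2 vertices, giving width 1; this decomposition certifies tw(G) ≤ 1. Any graph with an edge has treewidth ≥ 1, and G has the edge 0–3. Therefore the treewidth is 1.

Treewidth 1.
One such decomposition:
Bags: B1 = {0, 3}  B2 = {0, 2}  B3 = {1, 2}
Tree: B1–B2, B2–B3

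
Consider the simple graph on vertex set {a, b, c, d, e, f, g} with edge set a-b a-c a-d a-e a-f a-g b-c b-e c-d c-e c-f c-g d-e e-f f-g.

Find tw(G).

3

A width-3 tree decomposition is:
Bags: B1 = {a, c, f, g}  B2 = {a, c, e, f}  B3 = {a, c, d, e}  B4 = {a, b, c, e}
Tree: B1–B2, B2–B3, B2–B4
Each bag holds 4 vertices, so the decomposition has width 3, which upper-bounds the treewidth. For the lower bound, the 4 vertices {a, c, f, g} are pairwise adjacent, and any tree decomposition puts a clique entirely inside one bag — forcing width ≥ 3. Combining the bounds, tw(G) = 3.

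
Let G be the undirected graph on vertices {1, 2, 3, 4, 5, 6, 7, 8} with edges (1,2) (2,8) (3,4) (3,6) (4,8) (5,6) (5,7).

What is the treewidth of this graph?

A width-1 tree decomposition is:
Bags: B1 = {1, 2}  B2 = {2, 8}  B3 = {4, 8}  B4 = {3, 4}  B5 = {3, 6}  B6 = {5, 6}  B7 = {5, 7}
Tree: B1–B2, B2–B3, B3–B4, B4–B5, B5–B6, B6–B7
The largest bag has 2 vertices, giving width 1; this decomposition certifies tw(G) ≤ 1. G has an edge, so its treewidth is at least 1. The upper and lower bounds meet at 1, so that is the treewidth.

1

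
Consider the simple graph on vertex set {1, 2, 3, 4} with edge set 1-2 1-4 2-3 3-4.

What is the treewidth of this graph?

2

A width-2 tree decomposition is:
Bags: B1 = {1, 2, 3}  B2 = {1, 3, 4}
Tree: B1–B2
The largest bag has 3 vertices, giving width 2; this decomposition certifies tw(G) ≤ 2. Since 1–2–3–4–1 is a cycle in G, G is not acyclic. Forests are exactly the graphs of treewidth ≤ 1, so tw(G) ≥ 2. Therefore the treewidth is 2.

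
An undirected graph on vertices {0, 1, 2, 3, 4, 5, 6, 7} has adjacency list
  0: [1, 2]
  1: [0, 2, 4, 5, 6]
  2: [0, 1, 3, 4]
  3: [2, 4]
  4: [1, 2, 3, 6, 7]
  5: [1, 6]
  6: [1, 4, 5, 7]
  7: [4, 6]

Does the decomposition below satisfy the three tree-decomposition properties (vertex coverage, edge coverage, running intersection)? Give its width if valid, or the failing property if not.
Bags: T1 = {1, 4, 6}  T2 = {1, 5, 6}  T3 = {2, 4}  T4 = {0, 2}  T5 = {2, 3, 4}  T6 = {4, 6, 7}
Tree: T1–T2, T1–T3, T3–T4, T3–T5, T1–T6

A tree decomposition must satisfy three properties: every vertex lies in some bag; for every edge, both endpoints lie together in some bag; and for every vertex, the bags containing it form a connected subtree. Here edge (1,2) lies in no bag, so the decomposition is invalid.

No — edge (1,2) lies in no bag.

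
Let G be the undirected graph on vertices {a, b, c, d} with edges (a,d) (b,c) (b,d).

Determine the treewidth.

1

A width-1 tree decomposition is:
Bags: B1 = {b, c}  B2 = {b, d}  B3 = {a, d}
Tree: B1–B2, B2–B3
Each bag holds 2 vertices, so the decomposition has width 1, which upper-bounds the treewidth. Any graph with an edge has treewidth ≥ 1, and G has the edge c–b. Hence tw(G) = 1 exactly.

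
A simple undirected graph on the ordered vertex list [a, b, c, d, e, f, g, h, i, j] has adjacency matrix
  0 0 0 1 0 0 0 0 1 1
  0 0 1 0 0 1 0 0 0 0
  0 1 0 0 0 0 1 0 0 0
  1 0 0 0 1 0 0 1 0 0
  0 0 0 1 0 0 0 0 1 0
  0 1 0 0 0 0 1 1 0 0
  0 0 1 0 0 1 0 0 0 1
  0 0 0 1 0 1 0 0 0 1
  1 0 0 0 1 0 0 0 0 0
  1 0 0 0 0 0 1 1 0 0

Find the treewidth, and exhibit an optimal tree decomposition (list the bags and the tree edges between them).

Treewidth 2.
One such decomposition:
Bags: B1 = {d, e, i}  B2 = {a, d, i}  B3 = {a, d, h}  B4 = {a, h, j}  B5 = {f, h, j}  B6 = {f, g, j}  B7 = {b, f, g}  B8 = {b, c, g}
Tree: B1–B2, B2–B3, B3–B4, B4–B5, B5–B6, B6–B7, B7–B8

Every bag has size at most 3, so the width is 3 − 1 = 2 and tw(G) ≤ 2. For the lower bound, G contains the cycle e–i–a–d–e, so G is not a forest; only forests have treewidth ≤ 1, hence tw(G) ≥ 2. The upper and lower bounds meet at 2, so that is the treewidth.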